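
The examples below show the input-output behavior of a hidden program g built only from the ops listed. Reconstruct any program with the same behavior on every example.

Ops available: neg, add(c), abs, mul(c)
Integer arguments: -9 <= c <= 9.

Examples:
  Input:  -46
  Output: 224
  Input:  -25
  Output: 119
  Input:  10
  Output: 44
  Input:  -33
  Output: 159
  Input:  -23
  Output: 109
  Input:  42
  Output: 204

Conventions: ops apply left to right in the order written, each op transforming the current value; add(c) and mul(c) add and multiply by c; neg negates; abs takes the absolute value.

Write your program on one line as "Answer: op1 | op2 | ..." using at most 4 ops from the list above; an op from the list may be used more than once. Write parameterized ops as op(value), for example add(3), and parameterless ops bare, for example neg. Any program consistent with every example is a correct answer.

mul(5) | abs | add(-1) | add(-5)

Check, running the answer program on each example:
  -46 -> -230 -> 230 -> 229 -> 224
  -25 -> -125 -> 125 -> 124 -> 119
  10 -> 50 -> 50 -> 49 -> 44
  -33 -> -165 -> 165 -> 164 -> 159
  -23 -> -115 -> 115 -> 114 -> 109
  42 -> 210 -> 210 -> 209 -> 204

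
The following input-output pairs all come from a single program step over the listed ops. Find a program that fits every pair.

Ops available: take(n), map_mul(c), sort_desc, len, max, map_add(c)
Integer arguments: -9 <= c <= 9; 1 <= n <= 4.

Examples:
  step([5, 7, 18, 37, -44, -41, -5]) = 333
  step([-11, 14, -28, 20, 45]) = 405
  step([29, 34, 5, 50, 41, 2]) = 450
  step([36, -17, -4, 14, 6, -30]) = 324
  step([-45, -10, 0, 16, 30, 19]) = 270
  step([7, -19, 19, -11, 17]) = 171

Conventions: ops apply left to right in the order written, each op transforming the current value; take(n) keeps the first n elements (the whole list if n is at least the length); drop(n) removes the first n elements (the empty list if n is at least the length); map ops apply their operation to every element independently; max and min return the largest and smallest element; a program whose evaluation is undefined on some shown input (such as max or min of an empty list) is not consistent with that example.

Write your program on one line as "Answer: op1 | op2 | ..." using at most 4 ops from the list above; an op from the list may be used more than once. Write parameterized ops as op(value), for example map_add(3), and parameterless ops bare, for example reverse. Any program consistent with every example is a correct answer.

sort_desc | map_mul(9) | max

Check, running the answer program on each example:
  [5, 7, 18, 37, -44, -41, -5] -> [37, 18, 7, 5, -5, -41, -44] -> [333, 162, 63, 45, -45, -369, -396] -> 333
  [-11, 14, -28, 20, 45] -> [45, 20, 14, -11, -28] -> [405, 180, 126, -99, -252] -> 405
  [29, 34, 5, 50, 41, 2] -> [50, 41, 34, 29, 5, 2] -> [450, 369, 306, 261, 45, 18] -> 450
  [36, -17, -4, 14, 6, -30] -> [36, 14, 6, -4, -17, -30] -> [324, 126, 54, -36, -153, -270] -> 324
  [-45, -10, 0, 16, 30, 19] -> [30, 19, 16, 0, -10, -45] -> [270, 171, 144, 0, -90, -405] -> 270
  [7, -19, 19, -11, 17] -> [19, 17, 7, -11, -19] -> [171, 153, 63, -99, -171] -> 171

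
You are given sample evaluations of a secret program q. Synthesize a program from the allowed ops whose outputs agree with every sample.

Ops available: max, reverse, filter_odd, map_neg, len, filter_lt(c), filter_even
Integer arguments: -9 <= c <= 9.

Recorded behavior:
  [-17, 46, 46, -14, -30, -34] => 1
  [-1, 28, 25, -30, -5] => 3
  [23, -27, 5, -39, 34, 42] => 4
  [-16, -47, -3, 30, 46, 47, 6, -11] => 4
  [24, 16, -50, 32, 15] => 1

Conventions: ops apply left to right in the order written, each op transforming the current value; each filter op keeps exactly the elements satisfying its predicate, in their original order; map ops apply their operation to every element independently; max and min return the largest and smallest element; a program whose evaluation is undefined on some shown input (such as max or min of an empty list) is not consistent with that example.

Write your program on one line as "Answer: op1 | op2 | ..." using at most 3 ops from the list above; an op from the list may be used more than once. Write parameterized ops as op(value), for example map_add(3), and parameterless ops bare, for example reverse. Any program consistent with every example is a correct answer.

reverse | filter_odd | len

Check, running the answer program on each example:
  [-17, 46, 46, -14, -30, -34] -> [-34, -30, -14, 46, 46, -17] -> [-17] -> 1
  [-1, 28, 25, -30, -5] -> [-5, -30, 25, 28, -1] -> [-5, 25, -1] -> 3
  [23, -27, 5, -39, 34, 42] -> [42, 34, -39, 5, -27, 23] -> [-39, 5, -27, 23] -> 4
  [-16, -47, -3, 30, 46, 47, 6, -11] -> [-11, 6, 47, 46, 30, -3, -47, -16] -> [-11, 47, -3, -47] -> 4
  [24, 16, -50, 32, 15] -> [15, 32, -50, 16, 24] -> [15] -> 1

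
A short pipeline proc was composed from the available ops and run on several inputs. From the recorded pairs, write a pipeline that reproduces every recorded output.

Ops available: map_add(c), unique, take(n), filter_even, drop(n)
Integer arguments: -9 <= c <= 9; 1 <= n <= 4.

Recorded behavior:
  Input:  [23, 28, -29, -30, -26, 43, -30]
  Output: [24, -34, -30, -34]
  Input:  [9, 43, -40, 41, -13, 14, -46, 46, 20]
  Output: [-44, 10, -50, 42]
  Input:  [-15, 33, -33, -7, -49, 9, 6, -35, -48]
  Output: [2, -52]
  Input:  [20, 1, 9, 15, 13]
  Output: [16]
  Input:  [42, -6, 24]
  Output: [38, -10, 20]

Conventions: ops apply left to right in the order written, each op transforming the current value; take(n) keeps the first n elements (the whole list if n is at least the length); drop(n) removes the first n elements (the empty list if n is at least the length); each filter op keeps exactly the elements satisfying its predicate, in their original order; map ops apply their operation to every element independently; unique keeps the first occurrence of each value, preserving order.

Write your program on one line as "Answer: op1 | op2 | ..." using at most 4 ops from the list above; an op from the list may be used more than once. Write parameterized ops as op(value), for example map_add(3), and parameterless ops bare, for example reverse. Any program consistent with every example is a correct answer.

filter_even | take(4) | map_add(-3) | map_add(-1)

Check, running the answer program on each example:
  [23, 28, -29, -30, -26, 43, -30] -> [28, -30, -26, -30] -> [28, -30, -26, -30] -> [25, -33, -29, -33] -> [24, -34, -30, -34]
  [9, 43, -40, 41, -13, 14, -46, 46, 20] -> [-40, 14, -46, 46, 20] -> [-40, 14, -46, 46] -> [-43, 11, -49, 43] -> [-44, 10, -50, 42]
  [-15, 33, -33, -7, -49, 9, 6, -35, -48] -> [6, -48] -> [6, -48] -> [3, -51] -> [2, -52]
  [20, 1, 9, 15, 13] -> [20] -> [20] -> [17] -> [16]
  [42, -6, 24] -> [42, -6, 24] -> [42, -6, 24] -> [39, -9, 21] -> [38, -10, 20]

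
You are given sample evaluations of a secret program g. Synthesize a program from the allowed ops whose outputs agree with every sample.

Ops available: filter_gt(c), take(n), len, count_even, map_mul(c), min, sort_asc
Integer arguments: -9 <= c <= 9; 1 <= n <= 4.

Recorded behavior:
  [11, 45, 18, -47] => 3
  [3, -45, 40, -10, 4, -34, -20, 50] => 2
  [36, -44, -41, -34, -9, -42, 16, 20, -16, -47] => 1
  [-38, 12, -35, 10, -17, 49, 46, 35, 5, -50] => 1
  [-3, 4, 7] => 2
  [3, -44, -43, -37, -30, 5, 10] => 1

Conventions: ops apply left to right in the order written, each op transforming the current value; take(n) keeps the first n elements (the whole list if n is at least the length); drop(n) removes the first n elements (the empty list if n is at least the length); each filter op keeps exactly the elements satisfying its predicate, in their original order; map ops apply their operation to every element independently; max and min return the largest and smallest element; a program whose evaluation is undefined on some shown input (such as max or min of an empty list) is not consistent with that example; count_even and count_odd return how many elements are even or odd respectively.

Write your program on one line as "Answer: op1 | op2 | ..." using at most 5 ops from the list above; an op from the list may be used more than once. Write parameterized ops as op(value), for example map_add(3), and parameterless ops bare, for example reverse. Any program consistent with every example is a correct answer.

take(3) | filter_gt(0) | sort_asc | len

Check, running the answer program on each example:
  [11, 45, 18, -47] -> [11, 45, 18] -> [11, 45, 18] -> [11, 18, 45] -> 3
  [3, -45, 40, -10, 4, -34, -20, 50] -> [3, -45, 40] -> [3, 40] -> [3, 40] -> 2
  [36, -44, -41, -34, -9, -42, 16, 20, -16, -47] -> [36, -44, -41] -> [36] -> [36] -> 1
  [-38, 12, -35, 10, -17, 49, 46, 35, 5, -50] -> [-38, 12, -35] -> [12] -> [12] -> 1
  [-3, 4, 7] -> [-3, 4, 7] -> [4, 7] -> [4, 7] -> 2
  [3, -44, -43, -37, -30, 5, 10] -> [3, -44, -43] -> [3] -> [3] -> 1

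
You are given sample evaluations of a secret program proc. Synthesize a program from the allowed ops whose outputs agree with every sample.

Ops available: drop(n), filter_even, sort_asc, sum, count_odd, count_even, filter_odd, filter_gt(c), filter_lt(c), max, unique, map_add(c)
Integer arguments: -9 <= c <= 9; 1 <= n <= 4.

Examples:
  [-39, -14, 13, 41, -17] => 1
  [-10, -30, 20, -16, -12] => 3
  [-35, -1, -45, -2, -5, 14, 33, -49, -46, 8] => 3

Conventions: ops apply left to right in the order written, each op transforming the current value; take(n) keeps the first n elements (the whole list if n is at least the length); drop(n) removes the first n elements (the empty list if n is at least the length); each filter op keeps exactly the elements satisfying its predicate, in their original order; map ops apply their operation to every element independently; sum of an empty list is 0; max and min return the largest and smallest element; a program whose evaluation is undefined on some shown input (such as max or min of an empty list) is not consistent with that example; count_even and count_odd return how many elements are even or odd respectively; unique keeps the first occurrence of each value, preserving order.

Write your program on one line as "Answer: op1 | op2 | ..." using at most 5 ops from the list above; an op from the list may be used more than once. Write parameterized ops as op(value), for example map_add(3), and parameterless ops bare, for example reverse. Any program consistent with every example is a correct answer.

sort_asc | drop(1) | filter_lt(9) | filter_even | count_even

Check, running the answer program on each example:
  [-39, -14, 13, 41, -17] -> [-39, -17, -14, 13, 41] -> [-17, -14, 13, 41] -> [-17, -14] -> [-14] -> 1
  [-10, -30, 20, -16, -12] -> [-30, -16, -12, -10, 20] -> [-16, -12, -10, 20] -> [-16, -12, -10] -> [-16, -12, -10] -> 3
  [-35, -1, -45, -2, -5, 14, 33, -49, -46, 8] -> [-49, -46, -45, -35, -5, -2, -1, 8, 14, 33] -> [-46, -45, -35, -5, -2, -1, 8, 14, 33] -> [-46, -45, -35, -5, -2, -1, 8] -> [-46, -2, 8] -> 3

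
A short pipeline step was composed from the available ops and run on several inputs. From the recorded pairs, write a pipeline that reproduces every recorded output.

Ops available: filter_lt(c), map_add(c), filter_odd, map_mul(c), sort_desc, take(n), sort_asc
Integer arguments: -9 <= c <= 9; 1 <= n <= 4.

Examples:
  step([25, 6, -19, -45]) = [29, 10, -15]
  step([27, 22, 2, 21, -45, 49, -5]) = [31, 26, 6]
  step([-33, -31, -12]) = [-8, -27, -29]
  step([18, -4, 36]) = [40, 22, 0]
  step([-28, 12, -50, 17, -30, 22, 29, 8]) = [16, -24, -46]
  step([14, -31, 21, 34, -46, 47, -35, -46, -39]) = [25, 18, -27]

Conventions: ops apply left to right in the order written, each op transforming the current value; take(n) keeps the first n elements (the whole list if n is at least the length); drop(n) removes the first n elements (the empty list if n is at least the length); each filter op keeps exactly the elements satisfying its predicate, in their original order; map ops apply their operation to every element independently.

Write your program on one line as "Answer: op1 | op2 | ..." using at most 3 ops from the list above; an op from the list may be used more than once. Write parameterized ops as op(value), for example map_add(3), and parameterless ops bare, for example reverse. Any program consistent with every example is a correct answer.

map_add(4) | take(3) | sort_desc

Check, running the answer program on each example:
  [25, 6, -19, -45] -> [29, 10, -15, -41] -> [29, 10, -15] -> [29, 10, -15]
  [27, 22, 2, 21, -45, 49, -5] -> [31, 26, 6, 25, -41, 53, -1] -> [31, 26, 6] -> [31, 26, 6]
  [-33, -31, -12] -> [-29, -27, -8] -> [-29, -27, -8] -> [-8, -27, -29]
  [18, -4, 36] -> [22, 0, 40] -> [22, 0, 40] -> [40, 22, 0]
  [-28, 12, -50, 17, -30, 22, 29, 8] -> [-24, 16, -46, 21, -26, 26, 33, 12] -> [-24, 16, -46] -> [16, -24, -46]
  [14, -31, 21, 34, -46, 47, -35, -46, -39] -> [18, -27, 25, 38, -42, 51, -31, -42, -35] -> [18, -27, 25] -> [25, 18, -27]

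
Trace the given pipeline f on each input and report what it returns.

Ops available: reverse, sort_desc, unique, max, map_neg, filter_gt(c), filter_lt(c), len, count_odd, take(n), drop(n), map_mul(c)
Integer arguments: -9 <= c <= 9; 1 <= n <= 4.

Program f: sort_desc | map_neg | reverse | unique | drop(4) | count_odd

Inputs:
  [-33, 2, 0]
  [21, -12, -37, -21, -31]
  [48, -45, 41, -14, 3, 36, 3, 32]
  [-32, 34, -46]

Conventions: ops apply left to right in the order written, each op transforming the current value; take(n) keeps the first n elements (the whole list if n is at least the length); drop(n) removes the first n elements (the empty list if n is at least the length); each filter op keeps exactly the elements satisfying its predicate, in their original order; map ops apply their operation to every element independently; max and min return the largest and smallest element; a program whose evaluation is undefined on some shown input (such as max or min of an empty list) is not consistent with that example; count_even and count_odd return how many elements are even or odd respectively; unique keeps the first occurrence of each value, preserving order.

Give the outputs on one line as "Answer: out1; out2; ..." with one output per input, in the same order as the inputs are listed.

Execution, op by op:
  [-33, 2, 0] -> [2, 0, -33] -> [-2, 0, 33] -> [33, 0, -2] -> [33, 0, -2] -> [] -> 0
  [21, -12, -37, -21, -31] -> [21, -12, -21, -31, -37] -> [-21, 12, 21, 31, 37] -> [37, 31, 21, 12, -21] -> [37, 31, 21, 12, -21] -> [-21] -> 1
  [48, -45, 41, -14, 3, 36, 3, 32] -> [48, 41, 36, 32, 3, 3, -14, -45] -> [-48, -41, -36, -32, -3, -3, 14, 45] -> [45, 14, -3, -3, -32, -36, -41, -48] -> [45, 14, -3, -32, -36, -41, -48] -> [-36, -41, -48] -> 1
  [-32, 34, -46] -> [34, -32, -46] -> [-34, 32, 46] -> [46, 32, -34] -> [46, 32, -34] -> [] -> 0

0; 1; 1; 0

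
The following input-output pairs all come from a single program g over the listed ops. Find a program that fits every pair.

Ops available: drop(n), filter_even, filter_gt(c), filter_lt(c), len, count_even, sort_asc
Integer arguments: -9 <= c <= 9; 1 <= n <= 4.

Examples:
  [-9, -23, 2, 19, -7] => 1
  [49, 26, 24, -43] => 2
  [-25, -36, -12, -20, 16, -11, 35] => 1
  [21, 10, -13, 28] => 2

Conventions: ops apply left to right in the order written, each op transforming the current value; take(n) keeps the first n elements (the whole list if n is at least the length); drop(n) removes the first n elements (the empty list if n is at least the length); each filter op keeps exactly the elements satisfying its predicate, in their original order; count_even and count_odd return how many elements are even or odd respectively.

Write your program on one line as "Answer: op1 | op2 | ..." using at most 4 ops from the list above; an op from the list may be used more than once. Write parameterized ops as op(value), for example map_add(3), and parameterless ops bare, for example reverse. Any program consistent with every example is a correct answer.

filter_even | filter_gt(-1) | count_even

Check, running the answer program on each example:
  [-9, -23, 2, 19, -7] -> [2] -> [2] -> 1
  [49, 26, 24, -43] -> [26, 24] -> [26, 24] -> 2
  [-25, -36, -12, -20, 16, -11, 35] -> [-36, -12, -20, 16] -> [16] -> 1
  [21, 10, -13, 28] -> [10, 28] -> [10, 28] -> 2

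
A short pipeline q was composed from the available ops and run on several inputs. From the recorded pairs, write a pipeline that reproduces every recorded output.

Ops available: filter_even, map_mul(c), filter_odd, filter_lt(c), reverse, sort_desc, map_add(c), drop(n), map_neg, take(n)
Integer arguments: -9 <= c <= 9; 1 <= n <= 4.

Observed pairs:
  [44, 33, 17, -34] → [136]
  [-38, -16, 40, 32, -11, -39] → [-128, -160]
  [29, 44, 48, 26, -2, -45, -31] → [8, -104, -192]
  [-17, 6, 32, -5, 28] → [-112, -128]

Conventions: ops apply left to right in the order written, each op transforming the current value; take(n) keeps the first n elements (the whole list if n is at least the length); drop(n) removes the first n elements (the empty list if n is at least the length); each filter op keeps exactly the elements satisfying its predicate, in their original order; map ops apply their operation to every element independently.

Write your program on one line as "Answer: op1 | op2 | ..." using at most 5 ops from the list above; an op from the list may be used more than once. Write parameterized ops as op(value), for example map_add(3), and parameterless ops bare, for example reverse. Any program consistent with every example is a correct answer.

drop(2) | filter_even | map_mul(-4) | sort_desc

Check, running the answer program on each example:
  [44, 33, 17, -34] -> [17, -34] -> [-34] -> [136] -> [136]
  [-38, -16, 40, 32, -11, -39] -> [40, 32, -11, -39] -> [40, 32] -> [-160, -128] -> [-128, -160]
  [29, 44, 48, 26, -2, -45, -31] -> [48, 26, -2, -45, -31] -> [48, 26, -2] -> [-192, -104, 8] -> [8, -104, -192]
  [-17, 6, 32, -5, 28] -> [32, -5, 28] -> [32, 28] -> [-128, -112] -> [-112, -128]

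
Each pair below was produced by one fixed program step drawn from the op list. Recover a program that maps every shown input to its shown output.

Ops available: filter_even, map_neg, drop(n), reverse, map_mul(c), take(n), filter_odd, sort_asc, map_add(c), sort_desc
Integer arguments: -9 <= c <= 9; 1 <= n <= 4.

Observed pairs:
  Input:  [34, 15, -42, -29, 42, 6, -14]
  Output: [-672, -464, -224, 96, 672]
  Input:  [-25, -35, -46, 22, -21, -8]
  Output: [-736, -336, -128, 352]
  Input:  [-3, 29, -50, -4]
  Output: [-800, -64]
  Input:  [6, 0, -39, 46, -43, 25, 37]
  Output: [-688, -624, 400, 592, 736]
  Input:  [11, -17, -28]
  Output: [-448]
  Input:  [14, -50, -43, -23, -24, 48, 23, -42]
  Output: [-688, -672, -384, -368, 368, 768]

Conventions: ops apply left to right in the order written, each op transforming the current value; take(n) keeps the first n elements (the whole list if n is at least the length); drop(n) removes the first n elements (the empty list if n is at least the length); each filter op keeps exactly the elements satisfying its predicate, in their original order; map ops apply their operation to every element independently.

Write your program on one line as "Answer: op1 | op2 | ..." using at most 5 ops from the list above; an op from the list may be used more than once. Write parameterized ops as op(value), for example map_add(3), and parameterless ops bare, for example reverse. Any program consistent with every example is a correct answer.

drop(2) | map_mul(-4) | reverse | map_mul(-4) | sort_asc

Check, running the answer program on each example:
  [34, 15, -42, -29, 42, 6, -14] -> [-42, -29, 42, 6, -14] -> [168, 116, -168, -24, 56] -> [56, -24, -168, 116, 168] -> [-224, 96, 672, -464, -672] -> [-672, -464, -224, 96, 672]
  [-25, -35, -46, 22, -21, -8] -> [-46, 22, -21, -8] -> [184, -88, 84, 32] -> [32, 84, -88, 184] -> [-128, -336, 352, -736] -> [-736, -336, -128, 352]
  [-3, 29, -50, -4] -> [-50, -4] -> [200, 16] -> [16, 200] -> [-64, -800] -> [-800, -64]
  [6, 0, -39, 46, -43, 25, 37] -> [-39, 46, -43, 25, 37] -> [156, -184, 172, -100, -148] -> [-148, -100, 172, -184, 156] -> [592, 400, -688, 736, -624] -> [-688, -624, 400, 592, 736]
  [11, -17, -28] -> [-28] -> [112] -> [112] -> [-448] -> [-448]
  [14, -50, -43, -23, -24, 48, 23, -42] -> [-43, -23, -24, 48, 23, -42] -> [172, 92, 96, -192, -92, 168] -> [168, -92, -192, 96, 92, 172] -> [-672, 368, 768, -384, -368, -688] -> [-688, -672, -384, -368, 368, 768]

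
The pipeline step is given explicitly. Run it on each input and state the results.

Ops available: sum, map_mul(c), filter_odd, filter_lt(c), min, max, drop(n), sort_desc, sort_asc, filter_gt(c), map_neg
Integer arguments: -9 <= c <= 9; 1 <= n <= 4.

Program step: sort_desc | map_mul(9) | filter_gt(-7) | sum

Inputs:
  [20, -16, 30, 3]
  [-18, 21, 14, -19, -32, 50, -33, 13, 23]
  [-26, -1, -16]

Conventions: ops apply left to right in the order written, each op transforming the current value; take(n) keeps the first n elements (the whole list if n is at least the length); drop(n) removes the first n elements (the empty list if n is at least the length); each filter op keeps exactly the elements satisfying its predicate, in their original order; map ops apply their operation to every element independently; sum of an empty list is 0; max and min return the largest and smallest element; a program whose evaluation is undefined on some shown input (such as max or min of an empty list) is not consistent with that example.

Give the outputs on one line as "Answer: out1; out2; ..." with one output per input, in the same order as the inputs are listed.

Execution, op by op:
  [20, -16, 30, 3] -> [30, 20, 3, -16] -> [270, 180, 27, -144] -> [270, 180, 27] -> 477
  [-18, 21, 14, -19, -32, 50, -33, 13, 23] -> [50, 23, 21, 14, 13, -18, -19, -32, -33] -> [450, 207, 189, 126, 117, -162, -171, -288, -297] -> [450, 207, 189, 126, 117] -> 1089
  [-26, -1, -16] -> [-1, -16, -26] -> [-9, -144, -234] -> [] -> 0

477; 1089; 0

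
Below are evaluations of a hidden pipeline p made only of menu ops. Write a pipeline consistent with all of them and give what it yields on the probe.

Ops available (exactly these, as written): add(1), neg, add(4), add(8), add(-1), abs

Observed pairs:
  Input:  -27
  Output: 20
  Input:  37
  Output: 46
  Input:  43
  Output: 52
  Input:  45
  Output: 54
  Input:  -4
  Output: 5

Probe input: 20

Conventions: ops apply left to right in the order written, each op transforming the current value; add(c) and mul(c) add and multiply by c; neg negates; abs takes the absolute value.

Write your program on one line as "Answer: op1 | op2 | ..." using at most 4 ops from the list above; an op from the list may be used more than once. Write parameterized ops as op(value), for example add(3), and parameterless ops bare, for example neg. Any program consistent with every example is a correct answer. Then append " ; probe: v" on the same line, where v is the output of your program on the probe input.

add(8) | abs | add(1) ; probe: 29

Check, running the answer program on each example:
  -27 -> -19 -> 19 -> 20
  37 -> 45 -> 45 -> 46
  43 -> 51 -> 51 -> 52
  45 -> 53 -> 53 -> 54
  -4 -> 4 -> 4 -> 5
  probe: 20 -> 28 -> 28 -> 29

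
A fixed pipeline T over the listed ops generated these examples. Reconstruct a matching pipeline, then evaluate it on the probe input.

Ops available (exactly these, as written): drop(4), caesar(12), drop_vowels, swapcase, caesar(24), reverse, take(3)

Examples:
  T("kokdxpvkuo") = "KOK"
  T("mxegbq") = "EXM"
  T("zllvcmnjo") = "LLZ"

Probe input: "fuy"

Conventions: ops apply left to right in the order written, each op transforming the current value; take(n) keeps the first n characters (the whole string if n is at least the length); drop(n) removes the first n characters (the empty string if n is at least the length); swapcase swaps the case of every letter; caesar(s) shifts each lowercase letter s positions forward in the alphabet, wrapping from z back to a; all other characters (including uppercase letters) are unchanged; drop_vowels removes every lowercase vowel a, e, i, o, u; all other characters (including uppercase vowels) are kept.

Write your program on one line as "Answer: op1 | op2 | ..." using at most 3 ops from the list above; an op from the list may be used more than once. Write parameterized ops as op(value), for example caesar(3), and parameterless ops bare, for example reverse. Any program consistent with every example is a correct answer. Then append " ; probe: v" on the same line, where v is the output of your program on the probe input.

take(3) | reverse | swapcase ; probe: "YUF"

Check, running the answer program on each example:
  "kokdxpvkuo" -> "kok" -> "kok" -> "KOK"
  "mxegbq" -> "mxe" -> "exm" -> "EXM"
  "zllvcmnjo" -> "zll" -> "llz" -> "LLZ"
  probe: "fuy" -> "fuy" -> "yuf" -> "YUF"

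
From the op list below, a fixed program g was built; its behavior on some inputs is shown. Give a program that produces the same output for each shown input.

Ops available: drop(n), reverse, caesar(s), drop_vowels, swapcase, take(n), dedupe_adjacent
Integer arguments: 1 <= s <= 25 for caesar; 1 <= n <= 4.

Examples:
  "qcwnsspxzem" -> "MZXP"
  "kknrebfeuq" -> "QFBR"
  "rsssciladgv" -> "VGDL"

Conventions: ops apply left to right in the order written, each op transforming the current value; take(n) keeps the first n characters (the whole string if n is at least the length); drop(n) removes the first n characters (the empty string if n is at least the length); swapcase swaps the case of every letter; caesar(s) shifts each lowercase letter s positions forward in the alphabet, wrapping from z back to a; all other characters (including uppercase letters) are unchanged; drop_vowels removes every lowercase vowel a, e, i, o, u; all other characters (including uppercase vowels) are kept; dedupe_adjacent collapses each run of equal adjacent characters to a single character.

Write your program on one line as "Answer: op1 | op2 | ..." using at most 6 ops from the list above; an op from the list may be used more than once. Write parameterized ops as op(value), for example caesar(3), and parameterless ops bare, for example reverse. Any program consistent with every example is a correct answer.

dedupe_adjacent | drop_vowels | swapcase | reverse | take(4)

Check, running the answer program on each example:
  "qcwnsspxzem" -> "qcwnspxzem" -> "qcwnspxzm" -> "QCWNSPXZM" -> "MZXPSNWCQ" -> "MZXP"
  "kknrebfeuq" -> "knrebfeuq" -> "knrbfq" -> "KNRBFQ" -> "QFBRNK" -> "QFBR"
  "rsssciladgv" -> "rsciladgv" -> "rscldgv" -> "RSCLDGV" -> "VGDLCSR" -> "VGDL"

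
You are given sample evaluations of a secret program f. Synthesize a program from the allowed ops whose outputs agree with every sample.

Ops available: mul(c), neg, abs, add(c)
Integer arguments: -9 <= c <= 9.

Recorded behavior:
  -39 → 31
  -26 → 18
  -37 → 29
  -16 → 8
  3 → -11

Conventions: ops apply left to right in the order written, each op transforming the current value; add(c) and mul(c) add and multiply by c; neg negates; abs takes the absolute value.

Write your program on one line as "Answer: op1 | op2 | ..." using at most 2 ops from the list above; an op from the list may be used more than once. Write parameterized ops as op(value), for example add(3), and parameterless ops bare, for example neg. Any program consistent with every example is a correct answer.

neg | add(-8)

Check, running the answer program on each example:
  -39 -> 39 -> 31
  -26 -> 26 -> 18
  -37 -> 37 -> 29
  -16 -> 16 -> 8
  3 -> -3 -> -11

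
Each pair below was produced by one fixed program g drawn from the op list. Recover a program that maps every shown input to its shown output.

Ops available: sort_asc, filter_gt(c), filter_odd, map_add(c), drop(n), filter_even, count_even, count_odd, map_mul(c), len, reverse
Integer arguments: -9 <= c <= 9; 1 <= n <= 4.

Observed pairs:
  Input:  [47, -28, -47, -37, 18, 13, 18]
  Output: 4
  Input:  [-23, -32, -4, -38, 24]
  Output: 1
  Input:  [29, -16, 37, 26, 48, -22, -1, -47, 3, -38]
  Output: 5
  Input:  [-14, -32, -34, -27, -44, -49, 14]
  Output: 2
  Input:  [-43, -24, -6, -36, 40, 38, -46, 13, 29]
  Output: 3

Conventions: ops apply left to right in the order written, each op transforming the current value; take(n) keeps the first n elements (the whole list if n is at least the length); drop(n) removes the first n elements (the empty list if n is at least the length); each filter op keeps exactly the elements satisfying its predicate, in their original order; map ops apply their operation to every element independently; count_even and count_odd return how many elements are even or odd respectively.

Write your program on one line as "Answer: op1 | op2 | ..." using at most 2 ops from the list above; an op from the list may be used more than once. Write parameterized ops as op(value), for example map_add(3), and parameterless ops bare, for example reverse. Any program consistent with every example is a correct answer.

filter_odd | len

Check, running the answer program on each example:
  [47, -28, -47, -37, 18, 13, 18] -> [47, -47, -37, 13] -> 4
  [-23, -32, -4, -38, 24] -> [-23] -> 1
  [29, -16, 37, 26, 48, -22, -1, -47, 3, -38] -> [29, 37, -1, -47, 3] -> 5
  [-14, -32, -34, -27, -44, -49, 14] -> [-27, -49] -> 2
  [-43, -24, -6, -36, 40, 38, -46, 13, 29] -> [-43, 13, 29] -> 3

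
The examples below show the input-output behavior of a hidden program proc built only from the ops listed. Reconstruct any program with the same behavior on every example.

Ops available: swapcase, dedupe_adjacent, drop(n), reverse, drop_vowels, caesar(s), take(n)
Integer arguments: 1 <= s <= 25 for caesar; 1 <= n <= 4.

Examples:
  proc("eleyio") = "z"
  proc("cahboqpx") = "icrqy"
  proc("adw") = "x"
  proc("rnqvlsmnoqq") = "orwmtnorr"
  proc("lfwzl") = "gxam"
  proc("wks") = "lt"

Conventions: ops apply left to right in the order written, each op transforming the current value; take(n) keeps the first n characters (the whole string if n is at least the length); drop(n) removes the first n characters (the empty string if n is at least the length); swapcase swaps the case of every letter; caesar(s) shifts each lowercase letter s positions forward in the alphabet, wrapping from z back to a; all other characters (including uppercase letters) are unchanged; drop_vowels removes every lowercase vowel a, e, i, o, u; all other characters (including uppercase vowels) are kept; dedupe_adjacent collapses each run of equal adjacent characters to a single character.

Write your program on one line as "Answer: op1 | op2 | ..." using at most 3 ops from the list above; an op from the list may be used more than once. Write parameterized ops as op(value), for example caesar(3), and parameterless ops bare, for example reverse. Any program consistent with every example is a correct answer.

drop_vowels | caesar(1) | drop(1)

Check, running the answer program on each example:
  "eleyio" -> "ly" -> "mz" -> "z"
  "cahboqpx" -> "chbqpx" -> "dicrqy" -> "icrqy"
  "adw" -> "dw" -> "ex" -> "x"
  "rnqvlsmnoqq" -> "rnqvlsmnqq" -> "sorwmtnorr" -> "orwmtnorr"
  "lfwzl" -> "lfwzl" -> "mgxam" -> "gxam"
  "wks" -> "wks" -> "xlt" -> "lt"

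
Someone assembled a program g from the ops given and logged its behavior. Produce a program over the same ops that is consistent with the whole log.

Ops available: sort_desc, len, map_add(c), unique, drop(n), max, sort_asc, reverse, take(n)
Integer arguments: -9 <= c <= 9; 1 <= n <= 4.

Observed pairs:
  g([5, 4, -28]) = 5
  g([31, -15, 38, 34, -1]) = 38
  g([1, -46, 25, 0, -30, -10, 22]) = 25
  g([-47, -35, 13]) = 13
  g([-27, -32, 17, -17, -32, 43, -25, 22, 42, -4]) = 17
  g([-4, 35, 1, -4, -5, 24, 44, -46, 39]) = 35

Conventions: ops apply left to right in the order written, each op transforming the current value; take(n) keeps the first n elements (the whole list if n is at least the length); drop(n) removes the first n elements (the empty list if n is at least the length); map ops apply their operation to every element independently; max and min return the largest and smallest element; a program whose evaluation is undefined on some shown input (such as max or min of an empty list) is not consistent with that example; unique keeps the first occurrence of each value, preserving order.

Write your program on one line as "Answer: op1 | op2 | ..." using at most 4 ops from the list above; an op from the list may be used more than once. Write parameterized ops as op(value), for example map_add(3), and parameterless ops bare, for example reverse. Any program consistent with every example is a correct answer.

take(3) | sort_asc | max

Check, running the answer program on each example:
  [5, 4, -28] -> [5, 4, -28] -> [-28, 4, 5] -> 5
  [31, -15, 38, 34, -1] -> [31, -15, 38] -> [-15, 31, 38] -> 38
  [1, -46, 25, 0, -30, -10, 22] -> [1, -46, 25] -> [-46, 1, 25] -> 25
  [-47, -35, 13] -> [-47, -35, 13] -> [-47, -35, 13] -> 13
  [-27, -32, 17, -17, -32, 43, -25, 22, 42, -4] -> [-27, -32, 17] -> [-32, -27, 17] -> 17
  [-4, 35, 1, -4, -5, 24, 44, -46, 39] -> [-4, 35, 1] -> [-4, 1, 35] -> 35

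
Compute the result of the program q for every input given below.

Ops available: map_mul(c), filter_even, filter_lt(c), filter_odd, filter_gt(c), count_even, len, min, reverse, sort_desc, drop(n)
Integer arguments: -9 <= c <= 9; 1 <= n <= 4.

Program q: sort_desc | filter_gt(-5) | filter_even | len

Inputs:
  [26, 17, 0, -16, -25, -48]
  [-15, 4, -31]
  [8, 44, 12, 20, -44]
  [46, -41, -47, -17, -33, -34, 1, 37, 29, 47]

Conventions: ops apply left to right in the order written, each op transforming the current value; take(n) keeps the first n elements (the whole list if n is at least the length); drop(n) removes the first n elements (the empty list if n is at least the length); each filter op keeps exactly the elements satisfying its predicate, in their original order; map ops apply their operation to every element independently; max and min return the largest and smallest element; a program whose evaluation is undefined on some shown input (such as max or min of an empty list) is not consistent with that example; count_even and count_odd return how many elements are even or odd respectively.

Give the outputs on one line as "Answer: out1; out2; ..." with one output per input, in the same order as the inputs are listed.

2; 1; 4; 1

Execution, op by op:
  [26, 17, 0, -16, -25, -48] -> [26, 17, 0, -16, -25, -48] -> [26, 17, 0] -> [26, 0] -> 2
  [-15, 4, -31] -> [4, -15, -31] -> [4] -> [4] -> 1
  [8, 44, 12, 20, -44] -> [44, 20, 12, 8, -44] -> [44, 20, 12, 8] -> [44, 20, 12, 8] -> 4
  [46, -41, -47, -17, -33, -34, 1, 37, 29, 47] -> [47, 46, 37, 29, 1, -17, -33, -34, -41, -47] -> [47, 46, 37, 29, 1] -> [46] -> 1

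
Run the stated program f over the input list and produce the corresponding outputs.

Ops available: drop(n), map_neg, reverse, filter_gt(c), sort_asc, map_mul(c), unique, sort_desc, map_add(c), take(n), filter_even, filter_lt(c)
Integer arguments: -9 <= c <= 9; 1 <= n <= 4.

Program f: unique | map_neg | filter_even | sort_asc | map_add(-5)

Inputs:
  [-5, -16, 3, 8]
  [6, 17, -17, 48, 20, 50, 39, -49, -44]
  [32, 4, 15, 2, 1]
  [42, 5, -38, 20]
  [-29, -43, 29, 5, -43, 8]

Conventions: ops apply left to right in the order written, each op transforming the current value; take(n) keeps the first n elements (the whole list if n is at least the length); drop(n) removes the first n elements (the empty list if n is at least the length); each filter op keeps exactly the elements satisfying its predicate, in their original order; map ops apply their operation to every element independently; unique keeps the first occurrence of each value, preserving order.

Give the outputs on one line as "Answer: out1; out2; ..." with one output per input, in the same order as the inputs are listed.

[-13, 11]; [-55, -53, -25, -11, 39]; [-37, -9, -7]; [-47, -25, 33]; [-13]

Execution, op by op:
  [-5, -16, 3, 8] -> [-5, -16, 3, 8] -> [5, 16, -3, -8] -> [16, -8] -> [-8, 16] -> [-13, 11]
  [6, 17, -17, 48, 20, 50, 39, -49, -44] -> [6, 17, -17, 48, 20, 50, 39, -49, -44] -> [-6, -17, 17, -48, -20, -50, -39, 49, 44] -> [-6, -48, -20, -50, 44] -> [-50, -48, -20, -6, 44] -> [-55, -53, -25, -11, 39]
  [32, 4, 15, 2, 1] -> [32, 4, 15, 2, 1] -> [-32, -4, -15, -2, -1] -> [-32, -4, -2] -> [-32, -4, -2] -> [-37, -9, -7]
  [42, 5, -38, 20] -> [42, 5, -38, 20] -> [-42, -5, 38, -20] -> [-42, 38, -20] -> [-42, -20, 38] -> [-47, -25, 33]
  [-29, -43, 29, 5, -43, 8] -> [-29, -43, 29, 5, 8] -> [29, 43, -29, -5, -8] -> [-8] -> [-8] -> [-13]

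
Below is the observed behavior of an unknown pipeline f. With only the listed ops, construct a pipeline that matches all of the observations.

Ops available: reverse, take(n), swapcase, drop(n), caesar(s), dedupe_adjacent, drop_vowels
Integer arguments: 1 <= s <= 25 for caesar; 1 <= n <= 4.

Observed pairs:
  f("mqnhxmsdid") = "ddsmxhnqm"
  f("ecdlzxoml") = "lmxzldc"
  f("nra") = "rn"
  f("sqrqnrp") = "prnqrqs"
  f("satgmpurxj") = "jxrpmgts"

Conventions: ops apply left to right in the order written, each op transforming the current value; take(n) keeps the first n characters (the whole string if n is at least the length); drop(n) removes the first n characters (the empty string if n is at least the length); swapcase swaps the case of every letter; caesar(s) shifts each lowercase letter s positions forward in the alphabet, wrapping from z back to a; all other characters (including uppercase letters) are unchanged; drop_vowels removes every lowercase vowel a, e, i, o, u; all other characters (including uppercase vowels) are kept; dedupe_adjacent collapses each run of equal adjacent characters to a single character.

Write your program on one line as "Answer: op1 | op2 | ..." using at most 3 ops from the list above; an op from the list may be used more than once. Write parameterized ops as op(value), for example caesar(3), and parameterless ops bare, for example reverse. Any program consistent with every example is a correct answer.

reverse | drop_vowels

Check, running the answer program on each example:
  "mqnhxmsdid" -> "didsmxhnqm" -> "ddsmxhnqm"
  "ecdlzxoml" -> "lmoxzldce" -> "lmxzldc"
  "nra" -> "arn" -> "rn"
  "sqrqnrp" -> "prnqrqs" -> "prnqrqs"
  "satgmpurxj" -> "jxrupmgtas" -> "jxrpmgts"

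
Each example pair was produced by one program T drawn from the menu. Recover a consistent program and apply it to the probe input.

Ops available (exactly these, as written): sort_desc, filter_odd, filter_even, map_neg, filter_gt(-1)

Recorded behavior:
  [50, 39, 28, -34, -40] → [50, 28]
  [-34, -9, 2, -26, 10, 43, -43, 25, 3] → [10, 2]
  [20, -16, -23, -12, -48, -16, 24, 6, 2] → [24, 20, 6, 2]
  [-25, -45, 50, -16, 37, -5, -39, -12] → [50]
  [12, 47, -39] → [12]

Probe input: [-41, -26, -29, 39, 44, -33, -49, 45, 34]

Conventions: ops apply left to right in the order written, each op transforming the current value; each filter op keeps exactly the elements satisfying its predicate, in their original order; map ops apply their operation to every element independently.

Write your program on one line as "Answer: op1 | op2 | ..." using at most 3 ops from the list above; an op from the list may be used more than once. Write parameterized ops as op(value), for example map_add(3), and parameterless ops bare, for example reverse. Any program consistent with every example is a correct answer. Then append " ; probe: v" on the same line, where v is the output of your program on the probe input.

sort_desc | filter_even | filter_gt(-1) ; probe: [44, 34]

Check, running the answer program on each example:
  [50, 39, 28, -34, -40] -> [50, 39, 28, -34, -40] -> [50, 28, -34, -40] -> [50, 28]
  [-34, -9, 2, -26, 10, 43, -43, 25, 3] -> [43, 25, 10, 3, 2, -9, -26, -34, -43] -> [10, 2, -26, -34] -> [10, 2]
  [20, -16, -23, -12, -48, -16, 24, 6, 2] -> [24, 20, 6, 2, -12, -16, -16, -23, -48] -> [24, 20, 6, 2, -12, -16, -16, -48] -> [24, 20, 6, 2]
  [-25, -45, 50, -16, 37, -5, -39, -12] -> [50, 37, -5, -12, -16, -25, -39, -45] -> [50, -12, -16] -> [50]
  [12, 47, -39] -> [47, 12, -39] -> [12] -> [12]
  probe: [-41, -26, -29, 39, 44, -33, -49, 45, 34] -> [45, 44, 39, 34, -26, -29, -33, -41, -49] -> [44, 34, -26] -> [44, 34]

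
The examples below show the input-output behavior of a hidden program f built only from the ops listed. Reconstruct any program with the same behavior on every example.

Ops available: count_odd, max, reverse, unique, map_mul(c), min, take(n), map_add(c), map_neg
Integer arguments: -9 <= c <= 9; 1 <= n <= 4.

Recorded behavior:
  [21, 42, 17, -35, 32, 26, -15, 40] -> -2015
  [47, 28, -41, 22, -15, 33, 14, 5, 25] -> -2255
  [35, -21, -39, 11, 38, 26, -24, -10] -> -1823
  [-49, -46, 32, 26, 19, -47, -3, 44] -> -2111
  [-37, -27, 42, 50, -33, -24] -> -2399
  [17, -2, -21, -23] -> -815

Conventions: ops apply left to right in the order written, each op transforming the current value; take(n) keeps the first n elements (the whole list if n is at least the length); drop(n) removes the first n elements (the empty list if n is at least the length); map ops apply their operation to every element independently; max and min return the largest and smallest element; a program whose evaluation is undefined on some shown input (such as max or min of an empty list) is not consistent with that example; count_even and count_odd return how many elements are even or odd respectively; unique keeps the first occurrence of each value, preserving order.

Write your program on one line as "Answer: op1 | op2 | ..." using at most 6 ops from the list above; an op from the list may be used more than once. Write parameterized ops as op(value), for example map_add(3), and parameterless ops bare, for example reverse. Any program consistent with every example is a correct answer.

map_mul(-6) | map_neg | map_mul(-8) | reverse | map_add(1) | min

Check, running the answer program on each example:
  [21, 42, 17, -35, 32, 26, -15, 40] -> [-126, -252, -102, 210, -192, -156, 90, -240] -> [126, 252, 102, -210, 192, 156, -90, 240] -> [-1008, -2016, -816, 1680, -1536, -1248, 720, -1920] -> [-1920, 720, -1248, -1536, 1680, -816, -2016, -1008] -> [-1919, 721, -1247, -1535, 1681, -815, -2015, -1007] -> -2015
  [47, 28, -41, 22, -15, 33, 14, 5, 25] -> [-282, -168, 246, -132, 90, -198, -84, -30, -150] -> [282, 168, -246, 132, -90, 198, 84, 30, 150] -> [-2256, -1344, 1968, -1056, 720, -1584, -672, -240, -1200] -> [-1200, -240, -672, -1584, 720, -1056, 1968, -1344, -2256] -> [-1199, -239, -671, -1583, 721, -1055, 1969, -1343, -2255] -> -2255
  [35, -21, -39, 11, 38, 26, -24, -10] -> [-210, 126, 234, -66, -228, -156, 144, 60] -> [210, -126, -234, 66, 228, 156, -144, -60] -> [-1680, 1008, 1872, -528, -1824, -1248, 1152, 480] -> [480, 1152, -1248, -1824, -528, 1872, 1008, -1680] -> [481, 1153, -1247, -1823, -527, 1873, 1009, -1679] -> -1823
  [-49, -46, 32, 26, 19, -47, -3, 44] -> [294, 276, -192, -156, -114, 282, 18, -264] -> [-294, -276, 192, 156, 114, -282, -18, 264] -> [2352, 2208, -1536, -1248, -912, 2256, 144, -2112] -> [-2112, 144, 2256, -912, -1248, -1536, 2208, 2352] -> [-2111, 145, 2257, -911, -1247, -1535, 2209, 2353] -> -2111
  [-37, -27, 42, 50, -33, -24] -> [222, 162, -252, -300, 198, 144] -> [-222, -162, 252, 300, -198, -144] -> [1776, 1296, -2016, -2400, 1584, 1152] -> [1152, 1584, -2400, -2016, 1296, 1776] -> [1153, 1585, -2399, -2015, 1297, 1777] -> -2399
  [17, -2, -21, -23] -> [-102, 12, 126, 138] -> [102, -12, -126, -138] -> [-816, 96, 1008, 1104] -> [1104, 1008, 96, -816] -> [1105, 1009, 97, -815] -> -815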